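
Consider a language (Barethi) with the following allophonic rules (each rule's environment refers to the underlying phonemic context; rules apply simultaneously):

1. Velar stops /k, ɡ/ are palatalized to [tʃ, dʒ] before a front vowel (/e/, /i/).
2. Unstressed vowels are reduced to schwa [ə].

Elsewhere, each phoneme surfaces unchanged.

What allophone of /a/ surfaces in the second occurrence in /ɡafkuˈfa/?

[a]

/a/ — word-final; rule 2 does not apply here → [a].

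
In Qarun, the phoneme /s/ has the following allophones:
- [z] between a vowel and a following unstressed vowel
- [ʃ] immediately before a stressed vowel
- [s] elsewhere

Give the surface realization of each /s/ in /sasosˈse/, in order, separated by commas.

Occurrence 1 (position 1): no conditioning environment matches → elsewhere allophone [s].
Occurrence 2 (position 3): between a vowel and a following unstressed vowel → [z].
Occurrence 3 (position 5): no conditioning environment matches → elsewhere allophone [s].
Occurrence 4 (position 6): immediately before a stressed vowel → [ʃ].

[s], [z], [s], [ʃ]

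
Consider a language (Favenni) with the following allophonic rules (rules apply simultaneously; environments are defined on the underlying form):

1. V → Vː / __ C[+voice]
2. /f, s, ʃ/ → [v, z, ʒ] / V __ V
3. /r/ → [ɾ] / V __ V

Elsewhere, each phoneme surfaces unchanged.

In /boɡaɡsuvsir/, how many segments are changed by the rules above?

Segments that undergo a rule: /o/ → [oː] (rule 1); /a/ → [aː] (rule 1); /u/ → [uː] (rule 1); /i/ → [iː] (rule 1).
All other segments surface unchanged.

4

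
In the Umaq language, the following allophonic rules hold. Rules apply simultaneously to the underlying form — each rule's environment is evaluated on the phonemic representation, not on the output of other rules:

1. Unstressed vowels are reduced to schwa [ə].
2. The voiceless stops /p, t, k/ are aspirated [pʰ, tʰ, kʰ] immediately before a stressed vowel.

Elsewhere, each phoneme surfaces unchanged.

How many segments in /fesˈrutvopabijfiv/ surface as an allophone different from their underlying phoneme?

Segments that undergo a rule: /e/ → [ə] (rule 1); /o/ → [ə] (rule 1); /a/ → [ə] (rule 1); /i/ → [ə] (rule 1); /i/ → [ə] (rule 1).
All other segments surface unchanged.

5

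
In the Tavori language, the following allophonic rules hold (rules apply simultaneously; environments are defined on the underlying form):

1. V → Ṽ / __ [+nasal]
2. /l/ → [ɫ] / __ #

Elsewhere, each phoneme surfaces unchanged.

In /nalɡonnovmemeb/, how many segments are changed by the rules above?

Segments that undergo a rule: /o/ → [õ] (rule 1); /e/ → [ẽ] (rule 1).
All other segments surface unchanged.

2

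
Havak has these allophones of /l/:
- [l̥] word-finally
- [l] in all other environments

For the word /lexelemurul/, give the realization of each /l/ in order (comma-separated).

[l], [l], [l̥]

Occurrence 1 (position 1): no conditioning environment matches → elsewhere allophone [l].
Occurrence 2 (position 5): no conditioning environment matches → elsewhere allophone [l].
Occurrence 3 (position 11): word-finally → [l̥].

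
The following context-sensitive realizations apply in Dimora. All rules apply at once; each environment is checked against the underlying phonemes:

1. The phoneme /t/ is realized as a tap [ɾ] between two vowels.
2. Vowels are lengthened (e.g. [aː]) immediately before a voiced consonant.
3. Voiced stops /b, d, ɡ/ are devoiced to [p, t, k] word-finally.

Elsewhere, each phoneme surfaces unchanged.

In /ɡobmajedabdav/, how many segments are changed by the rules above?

5

Segments that undergo a rule: /o/ → [oː] (rule 2); /a/ → [aː] (rule 2); /e/ → [eː] (rule 2); /a/ → [aː] (rule 2); /a/ → [aː] (rule 2).
All other segments surface unchanged.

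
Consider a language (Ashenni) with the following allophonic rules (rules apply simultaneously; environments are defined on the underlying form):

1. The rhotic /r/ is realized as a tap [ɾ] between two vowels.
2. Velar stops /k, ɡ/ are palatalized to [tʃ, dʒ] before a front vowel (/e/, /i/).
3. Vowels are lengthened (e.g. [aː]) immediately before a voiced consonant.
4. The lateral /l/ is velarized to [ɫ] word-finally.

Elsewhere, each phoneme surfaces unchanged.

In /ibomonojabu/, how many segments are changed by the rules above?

Segments that undergo a rule: /i/ → [iː] (rule 3); /o/ → [oː] (rule 3); /o/ → [oː] (rule 3); /o/ → [oː] (rule 3); /a/ → [aː] (rule 3).
All other segments surface unchanged.

5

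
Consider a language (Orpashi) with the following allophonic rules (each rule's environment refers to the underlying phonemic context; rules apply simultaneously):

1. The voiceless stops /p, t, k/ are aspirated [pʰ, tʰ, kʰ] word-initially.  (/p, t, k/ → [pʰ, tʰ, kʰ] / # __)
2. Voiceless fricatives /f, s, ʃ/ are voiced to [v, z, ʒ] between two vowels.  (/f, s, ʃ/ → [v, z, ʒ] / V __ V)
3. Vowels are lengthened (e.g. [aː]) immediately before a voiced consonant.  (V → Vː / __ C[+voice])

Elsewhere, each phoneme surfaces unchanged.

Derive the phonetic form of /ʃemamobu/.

[ʃeːmaːmoːbu]

/ʃ/ (word-initial) is in the target of rule 2 but the environment (between two vowels) is not met → [ʃ].
Rule 3 applies to /e/ (between /ʃ/ and /m/: before a voiced consonant) → [eː].
/m/ stays [m].
/a/ (between /m/ and /m/) occurs before a voiced consonant → [aː] by rule 3.
/m/ (between /a/ and /o/) is unaffected → [m].
/o/ meets the environment for rule 3 (before a voiced consonant) → [oː].
/b/ stays [b].
/u/ — word-final; rule 3 does not apply here → [u].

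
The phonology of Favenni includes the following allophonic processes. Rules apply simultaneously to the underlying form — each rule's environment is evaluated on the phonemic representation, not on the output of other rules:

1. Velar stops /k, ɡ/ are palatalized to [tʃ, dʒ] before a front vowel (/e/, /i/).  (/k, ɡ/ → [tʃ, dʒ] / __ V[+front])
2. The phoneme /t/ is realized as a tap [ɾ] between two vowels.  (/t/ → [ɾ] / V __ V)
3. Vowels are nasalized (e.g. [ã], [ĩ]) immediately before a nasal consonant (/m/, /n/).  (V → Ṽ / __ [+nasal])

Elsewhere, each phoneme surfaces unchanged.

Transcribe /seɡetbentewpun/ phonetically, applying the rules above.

/e/ (between /s/ and /ɡ/): rule 3 targets it, but not before a nasal consonant → unchanged [e].
Rule 1 applies to /ɡ/ (between /e/ and /e/: before a front vowel) → [dʒ].
/e/ — between /ɡ/ and /t/; rule 3 does not apply here → [e].
/t/ — between /e/ and /b/; rule 2 does not apply here → [t].
/e/ meets the environment for rule 3 (before a nasal consonant) → [ẽ].
/t/ — between /n/ and /e/; rule 2 does not apply here → [t].
/e/ (between /t/ and /w/) is in the target of rule 3 but the environment (before a nasal consonant) is not met → [e].
Rule 3 applies to /u/ (between /p/ and /n/: before a nasal consonant) → [ũ].

[sedʒetbẽntewpũn]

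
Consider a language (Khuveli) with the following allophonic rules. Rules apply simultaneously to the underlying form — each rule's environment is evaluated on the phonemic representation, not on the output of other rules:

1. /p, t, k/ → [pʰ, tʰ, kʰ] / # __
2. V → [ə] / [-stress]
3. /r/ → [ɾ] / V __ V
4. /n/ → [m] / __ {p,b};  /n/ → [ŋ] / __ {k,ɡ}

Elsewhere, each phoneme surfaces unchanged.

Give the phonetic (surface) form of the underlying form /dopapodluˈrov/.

/d/ (word-initial) is unaffected → [d].
/o/ — between /d/ and /p/, in an unstressed syllable — surfaces as [ə] (rule 2).
/p/ (between /o/ and /a/) fails the environment for rule 1, so it stays [p].
/a/ — between /p/ and /p/, in an unstressed syllable — surfaces as [ə] (rule 2).
/p/ (between /a/ and /o/) is in the target of rule 1 but the environment (word-initially) is not met → [p].
Rule 2 applies to /o/ (between /p/ and /d/: in an unstressed syllable) → [ə].
/d/ — not in any rule's target class → [d].
/l/ stays [l].
Rule 2 applies to /u/ (between /l/ and /r/: in an unstressed syllable) → [ə].
/r/ meets the environment for rule 3 (between two vowels) → [ɾ].
/o/ (between /r/ and /v/) fails the environment for rule 2, so it stays [o].
/v/ (word-final) is unaffected → [v].

[dəpəpədləˈɾov]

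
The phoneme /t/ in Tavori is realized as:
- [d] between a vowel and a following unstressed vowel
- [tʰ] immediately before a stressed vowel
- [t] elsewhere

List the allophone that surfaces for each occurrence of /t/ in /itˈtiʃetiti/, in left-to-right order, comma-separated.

Occurrence 1 (position 2): no conditioning environment matches → elsewhere allophone [t].
Occurrence 2 (position 3): immediately before a stressed vowel → [tʰ].
Occurrence 3 (position 7): between a vowel and a following unstressed vowel → [d].
Occurrence 4 (position 9): between a vowel and a following unstressed vowel → [d].

[t], [tʰ], [d], [d]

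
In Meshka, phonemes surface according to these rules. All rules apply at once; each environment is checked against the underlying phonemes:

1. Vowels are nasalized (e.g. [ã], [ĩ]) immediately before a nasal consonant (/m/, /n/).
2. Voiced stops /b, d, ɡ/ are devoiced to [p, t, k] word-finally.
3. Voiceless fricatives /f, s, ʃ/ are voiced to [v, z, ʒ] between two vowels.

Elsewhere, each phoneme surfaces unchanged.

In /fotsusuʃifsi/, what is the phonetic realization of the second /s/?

Rule 3 applies to /s/ (between /u/ and /u/: between two vowels) → [z].

[z]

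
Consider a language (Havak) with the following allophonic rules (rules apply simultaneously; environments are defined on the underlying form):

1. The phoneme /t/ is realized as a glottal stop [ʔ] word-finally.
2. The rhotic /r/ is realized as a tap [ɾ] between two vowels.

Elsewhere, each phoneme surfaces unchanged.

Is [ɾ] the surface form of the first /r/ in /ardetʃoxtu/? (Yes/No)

No

/r/ (between /a/ and /d/) is in the target of rule 2 but the environment (between two vowels) is not met → [r].
The actual realization is [r], not [ɾ].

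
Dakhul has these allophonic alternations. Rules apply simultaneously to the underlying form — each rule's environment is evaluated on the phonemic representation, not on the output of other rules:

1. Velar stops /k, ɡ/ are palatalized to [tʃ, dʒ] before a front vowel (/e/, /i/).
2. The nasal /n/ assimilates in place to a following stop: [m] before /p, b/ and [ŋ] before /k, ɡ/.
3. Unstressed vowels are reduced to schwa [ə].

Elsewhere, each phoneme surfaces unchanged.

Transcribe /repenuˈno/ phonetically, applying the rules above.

[rəpənəˈno]

/e/ — between /r/ and /p/, in an unstressed syllable — surfaces as [ə] (rule 3).
/e/ meets the environment for rule 3 (in an unstressed syllable) → [ə].
/n/ (between /e/ and /u/) is in the target of rule 2 but the environment (before a labial or velar stop) is not met → [n].
/u/ (between /n/ and /n/): in an unstressed syllable, so rule 3 applies → [ə].
/n/ (between /u/ and /o/) is in the target of rule 2 but the environment (before a labial or velar stop) is not met → [n].
/o/ (word-final) is in the target of rule 3 but the environment (in an unstressed syllable) is not met → [o].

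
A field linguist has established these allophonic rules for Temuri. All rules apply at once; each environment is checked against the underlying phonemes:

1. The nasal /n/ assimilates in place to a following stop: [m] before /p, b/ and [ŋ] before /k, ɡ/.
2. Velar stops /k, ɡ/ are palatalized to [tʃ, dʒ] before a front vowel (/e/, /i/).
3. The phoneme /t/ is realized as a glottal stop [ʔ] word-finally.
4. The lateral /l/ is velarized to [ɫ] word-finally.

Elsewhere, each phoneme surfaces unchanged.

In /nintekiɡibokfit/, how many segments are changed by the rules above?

3

Segments that undergo a rule: /k/ → [tʃ] (rule 2); /ɡ/ → [dʒ] (rule 2); /t/ → [ʔ] (rule 3).
All other segments surface unchanged.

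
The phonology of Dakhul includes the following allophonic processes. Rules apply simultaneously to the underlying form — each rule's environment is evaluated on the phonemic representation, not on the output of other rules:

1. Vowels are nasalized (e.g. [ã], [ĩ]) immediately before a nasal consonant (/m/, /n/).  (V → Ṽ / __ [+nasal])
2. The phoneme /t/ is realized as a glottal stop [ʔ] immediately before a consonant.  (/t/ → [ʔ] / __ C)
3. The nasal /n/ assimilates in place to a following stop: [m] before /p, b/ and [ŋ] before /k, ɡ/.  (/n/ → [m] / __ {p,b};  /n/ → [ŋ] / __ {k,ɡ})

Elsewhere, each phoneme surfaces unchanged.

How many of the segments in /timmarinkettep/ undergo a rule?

4

Segments that undergo a rule: /i/ → [ĩ] (rule 1); /i/ → [ĩ] (rule 1); /n/ → [ŋ] (rule 3); /t/ → [ʔ] (rule 2).
All other segments surface unchanged.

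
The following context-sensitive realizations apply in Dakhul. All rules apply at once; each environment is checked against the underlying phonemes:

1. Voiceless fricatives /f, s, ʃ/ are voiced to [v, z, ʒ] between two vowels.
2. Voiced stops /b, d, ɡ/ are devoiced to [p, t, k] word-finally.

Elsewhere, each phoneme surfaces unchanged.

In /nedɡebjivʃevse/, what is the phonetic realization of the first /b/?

[b]

/b/ (between /e/ and /j/): rule 2 targets it, but not word-finally → unchanged [b].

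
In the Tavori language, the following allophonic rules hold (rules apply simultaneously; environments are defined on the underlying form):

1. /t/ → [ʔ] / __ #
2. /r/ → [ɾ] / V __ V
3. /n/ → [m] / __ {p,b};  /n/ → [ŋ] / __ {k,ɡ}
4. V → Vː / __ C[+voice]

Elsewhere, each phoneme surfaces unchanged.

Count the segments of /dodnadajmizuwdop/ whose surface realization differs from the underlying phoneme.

5

Segments that undergo a rule: /o/ → [oː] (rule 4); /a/ → [aː] (rule 4); /a/ → [aː] (rule 4); /i/ → [iː] (rule 4); /u/ → [uː] (rule 4).
All other segments surface unchanged.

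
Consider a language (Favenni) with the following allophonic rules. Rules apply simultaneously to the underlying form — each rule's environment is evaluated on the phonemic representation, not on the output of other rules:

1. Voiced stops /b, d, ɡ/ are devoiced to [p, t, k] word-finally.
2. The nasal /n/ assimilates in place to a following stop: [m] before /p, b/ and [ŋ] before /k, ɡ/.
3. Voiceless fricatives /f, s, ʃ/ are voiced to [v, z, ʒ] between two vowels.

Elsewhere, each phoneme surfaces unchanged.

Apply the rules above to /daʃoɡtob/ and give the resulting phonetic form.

/d/ (word-initial) is in the target of rule 1 but the environment (word-finally) is not met → [d].
/a/ — not in any rule's target class → [a].
/ʃ/ meets the environment for rule 3 (between two vowels) → [ʒ].
/o/ stays [o].
/ɡ/ (between /o/ and /t/): rule 1 targets it, but not word-finally → unchanged [ɡ].
/t/ — not in any rule's target class → [t].
/o/ stays [o].
Rule 1 applies to /b/ (word-final: word-finally) → [p].

[daʒoɡtop]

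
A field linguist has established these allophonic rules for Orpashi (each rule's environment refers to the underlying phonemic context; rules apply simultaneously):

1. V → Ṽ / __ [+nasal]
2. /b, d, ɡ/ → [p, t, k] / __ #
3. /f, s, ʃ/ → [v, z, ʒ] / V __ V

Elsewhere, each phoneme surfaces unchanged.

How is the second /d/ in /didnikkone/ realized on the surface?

[d]

/d/ (between /i/ and /n/) fails the environment for rule 2, so it stays [d].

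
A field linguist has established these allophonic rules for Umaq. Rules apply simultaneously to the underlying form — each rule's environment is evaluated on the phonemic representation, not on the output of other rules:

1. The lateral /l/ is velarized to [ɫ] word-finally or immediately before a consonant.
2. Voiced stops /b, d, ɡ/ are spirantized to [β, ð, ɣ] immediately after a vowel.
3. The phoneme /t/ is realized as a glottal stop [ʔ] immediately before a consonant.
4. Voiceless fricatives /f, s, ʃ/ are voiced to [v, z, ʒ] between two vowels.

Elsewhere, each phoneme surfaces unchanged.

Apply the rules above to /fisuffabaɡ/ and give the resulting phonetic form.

[fizuffaβaɣ]

/f/ (word-initial) is in the target of rule 4 but the environment (between two vowels) is not met → [f].
/i/ (between /f/ and /s/): no rule targets it → [i].
/s/ (between /i/ and /u/): between two vowels, so rule 4 applies → [z].
/u/ (between /s/ and /f/) is unaffected → [u].
/f/ — between /u/ and /f/; rule 4 does not apply here → [f].
/f/ (between /f/ and /a/) is in the target of rule 4 but the environment (between two vowels) is not met → [f].
/a/ stays [a].
/b/ (between /a/ and /a/) occurs immediately after a vowel → [β] by rule 2.
/a/ (between /b/ and /ɡ/): no rule targets it → [a].
/ɡ/ (word-final): immediately after a vowel, so rule 2 applies → [ɣ].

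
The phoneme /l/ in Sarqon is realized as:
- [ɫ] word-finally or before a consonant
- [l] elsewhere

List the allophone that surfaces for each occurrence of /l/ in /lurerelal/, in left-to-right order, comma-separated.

[l], [l], [ɫ]

Occurrence 1 (position 1): no conditioning environment matches → elsewhere allophone [l].
Occurrence 2 (position 7): no conditioning environment matches → elsewhere allophone [l].
Occurrence 3 (position 9): word-finally or before a consonant → [ɫ].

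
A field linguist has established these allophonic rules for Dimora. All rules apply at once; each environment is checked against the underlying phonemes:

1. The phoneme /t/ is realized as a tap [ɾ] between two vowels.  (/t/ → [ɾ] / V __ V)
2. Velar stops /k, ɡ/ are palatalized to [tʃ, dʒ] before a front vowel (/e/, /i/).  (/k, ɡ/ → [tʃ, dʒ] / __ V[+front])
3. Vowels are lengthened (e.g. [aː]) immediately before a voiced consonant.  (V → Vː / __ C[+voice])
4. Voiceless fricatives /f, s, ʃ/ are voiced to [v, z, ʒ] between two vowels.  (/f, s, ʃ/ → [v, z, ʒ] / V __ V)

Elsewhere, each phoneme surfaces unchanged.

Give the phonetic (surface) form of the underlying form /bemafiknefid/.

/b/ stays [b].
/e/ — between /b/ and /m/, before a voiced consonant — surfaces as [eː] (rule 3).
/m/ (between /e/ and /a/): no rule targets it → [m].
/a/ — between /m/ and /f/; rule 3 does not apply here → [a].
Rule 4 applies to /f/ (between /a/ and /i/: between two vowels) → [v].
/i/ (between /f/ and /k/) is in the target of rule 3 but the environment (before a voiced consonant) is not met → [i].
/k/ — between /i/ and /n/; rule 2 does not apply here → [k].
/n/ — not in any rule's target class → [n].
/e/ — between /n/ and /f/; rule 3 does not apply here → [e].
Rule 4 applies to /f/ (between /e/ and /i/: between two vowels) → [v].
/i/ meets the environment for rule 3 (before a voiced consonant) → [iː].
/d/ (word-final): no rule targets it → [d].

[beːmavikneviːd]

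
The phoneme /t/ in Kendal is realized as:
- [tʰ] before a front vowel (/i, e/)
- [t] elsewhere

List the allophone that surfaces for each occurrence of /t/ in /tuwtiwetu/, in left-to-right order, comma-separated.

[t], [tʰ], [t]

Occurrence 1 (position 1): no conditioning environment matches → elsewhere allophone [t].
Occurrence 2 (position 4): before a front vowel (/i, e/) → [tʰ].
Occurrence 3 (position 8): no conditioning environment matches → elsewhere allophone [t].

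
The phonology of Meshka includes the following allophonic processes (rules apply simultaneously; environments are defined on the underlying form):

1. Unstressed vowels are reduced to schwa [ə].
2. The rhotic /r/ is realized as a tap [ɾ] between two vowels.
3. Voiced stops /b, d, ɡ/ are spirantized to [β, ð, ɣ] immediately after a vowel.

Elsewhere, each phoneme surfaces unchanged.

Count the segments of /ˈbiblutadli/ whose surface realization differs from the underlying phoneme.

5

Segments that undergo a rule: /b/ → [β] (rule 3); /u/ → [ə] (rule 1); /a/ → [ə] (rule 1); /d/ → [ð] (rule 3); /i/ → [ə] (rule 1).
All other segments surface unchanged.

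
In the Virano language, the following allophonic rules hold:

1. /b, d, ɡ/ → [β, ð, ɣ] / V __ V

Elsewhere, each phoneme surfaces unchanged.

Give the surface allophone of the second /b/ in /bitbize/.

[b]

/b/ (between /t/ and /i/): rule 1 targets it, but not between two vowels → unchanged [b].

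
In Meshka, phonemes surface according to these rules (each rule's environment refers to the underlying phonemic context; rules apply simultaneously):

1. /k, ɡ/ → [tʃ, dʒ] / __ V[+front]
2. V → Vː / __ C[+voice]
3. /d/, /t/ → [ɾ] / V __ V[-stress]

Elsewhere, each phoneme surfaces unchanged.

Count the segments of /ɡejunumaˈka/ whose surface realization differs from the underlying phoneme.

4

Segments that undergo a rule: /ɡ/ → [dʒ] (rule 1); /e/ → [eː] (rule 2); /u/ → [uː] (rule 2); /u/ → [uː] (rule 2).
All other segments surface unchanged.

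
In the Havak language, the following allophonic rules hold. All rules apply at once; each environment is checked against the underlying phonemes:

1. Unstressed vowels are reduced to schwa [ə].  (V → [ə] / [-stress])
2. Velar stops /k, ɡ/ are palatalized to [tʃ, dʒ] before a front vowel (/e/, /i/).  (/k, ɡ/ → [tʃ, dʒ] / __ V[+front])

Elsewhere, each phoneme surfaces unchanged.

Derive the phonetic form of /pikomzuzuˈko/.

/i/ (between /p/ and /k/) occurs in an unstressed syllable → [ə] by rule 1.
/k/ (between /i/ and /o/): rule 2 targets it, but not before a front vowel → unchanged [k].
/o/ (between /k/ and /m/): in an unstressed syllable, so rule 1 applies → [ə].
/u/ (between /z/ and /z/): in an unstressed syllable, so rule 1 applies → [ə].
Rule 1 applies to /u/ (between /z/ and /k/: in an unstressed syllable) → [ə].
/k/ (between /u/ and /o/): rule 2 targets it, but not before a front vowel → unchanged [k].
/o/ (word-final) is in the target of rule 1 but the environment (in an unstressed syllable) is not met → [o].

[pəkəmzəzəˈko]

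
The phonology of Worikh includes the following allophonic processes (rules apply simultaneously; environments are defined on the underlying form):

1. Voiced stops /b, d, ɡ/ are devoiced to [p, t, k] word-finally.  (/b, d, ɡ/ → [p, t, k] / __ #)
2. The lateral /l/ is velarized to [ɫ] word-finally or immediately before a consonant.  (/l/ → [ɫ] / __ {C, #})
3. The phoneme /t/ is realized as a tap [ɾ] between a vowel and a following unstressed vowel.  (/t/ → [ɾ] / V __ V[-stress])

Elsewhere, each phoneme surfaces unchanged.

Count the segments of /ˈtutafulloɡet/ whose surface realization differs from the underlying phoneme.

Segments that undergo a rule: /t/ → [ɾ] (rule 3); /l/ → [ɫ] (rule 2).
All other segments surface unchanged.

2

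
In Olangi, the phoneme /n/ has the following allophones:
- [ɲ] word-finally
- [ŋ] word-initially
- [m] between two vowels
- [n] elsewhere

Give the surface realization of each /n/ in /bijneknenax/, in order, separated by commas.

[n], [n], [m]

Occurrence 1 (position 4): no conditioning environment matches → elsewhere allophone [n].
Occurrence 2 (position 7): no conditioning environment matches → elsewhere allophone [n].
Occurrence 3 (position 9): between two vowels → [m].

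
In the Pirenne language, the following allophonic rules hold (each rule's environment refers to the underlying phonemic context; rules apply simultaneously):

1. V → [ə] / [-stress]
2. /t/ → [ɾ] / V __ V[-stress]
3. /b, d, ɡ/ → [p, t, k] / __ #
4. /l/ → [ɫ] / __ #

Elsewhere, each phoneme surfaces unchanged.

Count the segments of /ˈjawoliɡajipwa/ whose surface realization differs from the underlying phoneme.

Segments that undergo a rule: /o/ → [ə] (rule 1); /i/ → [ə] (rule 1); /a/ → [ə] (rule 1); /i/ → [ə] (rule 1); /a/ → [ə] (rule 1).
All other segments surface unchanged.

5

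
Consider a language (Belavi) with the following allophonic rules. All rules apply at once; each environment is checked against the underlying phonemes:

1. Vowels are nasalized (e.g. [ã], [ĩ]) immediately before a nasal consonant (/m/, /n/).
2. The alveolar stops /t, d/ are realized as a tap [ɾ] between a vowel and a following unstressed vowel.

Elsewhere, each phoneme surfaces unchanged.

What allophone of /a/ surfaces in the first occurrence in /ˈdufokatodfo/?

/a/ (between /k/ and /t/) is in the target of rule 1 but the environment (before a nasal consonant) is not met → [a].

[a]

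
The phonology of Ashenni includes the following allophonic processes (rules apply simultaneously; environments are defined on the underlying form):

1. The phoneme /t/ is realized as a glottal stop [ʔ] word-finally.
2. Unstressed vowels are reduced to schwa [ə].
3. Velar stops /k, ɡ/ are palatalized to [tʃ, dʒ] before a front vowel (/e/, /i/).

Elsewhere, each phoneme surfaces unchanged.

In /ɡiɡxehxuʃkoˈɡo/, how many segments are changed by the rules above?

5

Segments that undergo a rule: /ɡ/ → [dʒ] (rule 3); /i/ → [ə] (rule 2); /e/ → [ə] (rule 2); /u/ → [ə] (rule 2); /o/ → [ə] (rule 2).
All other segments surface unchanged.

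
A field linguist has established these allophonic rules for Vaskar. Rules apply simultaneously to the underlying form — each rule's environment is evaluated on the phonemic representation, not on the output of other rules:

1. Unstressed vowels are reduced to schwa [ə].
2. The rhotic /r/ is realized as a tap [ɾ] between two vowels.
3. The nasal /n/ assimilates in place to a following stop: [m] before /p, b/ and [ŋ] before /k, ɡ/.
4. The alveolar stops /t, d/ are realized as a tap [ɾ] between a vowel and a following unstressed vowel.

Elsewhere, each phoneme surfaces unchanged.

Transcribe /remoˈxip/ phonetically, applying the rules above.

/r/ — word-initial; rule 2 does not apply here → [r].
Rule 1 applies to /e/ (between /r/ and /m/: in an unstressed syllable) → [ə].
/m/ — not in any rule's target class → [m].
/o/ — between /m/ and /x/, in an unstressed syllable — surfaces as [ə] (rule 1).
/x/ — not in any rule's target class → [x].
/i/ (between /x/ and /p/): rule 1 targets it, but not in an unstressed syllable → unchanged [i].
/p/ — not in any rule's target class → [p].

[rəməˈxip]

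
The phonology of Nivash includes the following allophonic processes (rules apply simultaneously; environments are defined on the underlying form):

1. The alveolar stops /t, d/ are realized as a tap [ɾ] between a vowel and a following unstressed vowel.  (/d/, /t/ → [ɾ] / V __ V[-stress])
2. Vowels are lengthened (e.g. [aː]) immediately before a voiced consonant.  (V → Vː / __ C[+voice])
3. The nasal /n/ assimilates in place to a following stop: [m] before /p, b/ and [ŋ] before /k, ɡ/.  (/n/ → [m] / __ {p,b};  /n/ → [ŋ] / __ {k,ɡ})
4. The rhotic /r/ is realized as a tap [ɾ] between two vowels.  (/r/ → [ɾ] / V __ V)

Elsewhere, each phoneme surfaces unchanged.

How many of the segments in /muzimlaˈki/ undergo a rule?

2

Segments that undergo a rule: /u/ → [uː] (rule 2); /i/ → [iː] (rule 2).
All other segments surface unchanged.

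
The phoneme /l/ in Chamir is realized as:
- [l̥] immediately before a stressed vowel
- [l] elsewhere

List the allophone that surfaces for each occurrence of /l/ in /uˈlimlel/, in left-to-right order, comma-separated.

[l̥], [l], [l]

Occurrence 1 (position 2): immediately before a stressed vowel → [l̥].
Occurrence 2 (position 5): no conditioning environment matches → elsewhere allophone [l].
Occurrence 3 (position 7): no conditioning environment matches → elsewhere allophone [l].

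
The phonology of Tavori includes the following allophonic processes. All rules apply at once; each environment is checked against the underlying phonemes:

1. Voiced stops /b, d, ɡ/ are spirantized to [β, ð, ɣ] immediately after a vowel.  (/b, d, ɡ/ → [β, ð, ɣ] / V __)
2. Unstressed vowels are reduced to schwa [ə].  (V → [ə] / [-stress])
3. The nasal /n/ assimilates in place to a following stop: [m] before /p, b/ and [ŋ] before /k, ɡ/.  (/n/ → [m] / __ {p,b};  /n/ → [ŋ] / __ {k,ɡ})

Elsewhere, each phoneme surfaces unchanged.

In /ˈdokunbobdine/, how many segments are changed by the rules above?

6

Segments that undergo a rule: /u/ → [ə] (rule 2); /n/ → [m] (rule 3); /o/ → [ə] (rule 2); /b/ → [β] (rule 1); /i/ → [ə] (rule 2); /e/ → [ə] (rule 2).
All other segments surface unchanged.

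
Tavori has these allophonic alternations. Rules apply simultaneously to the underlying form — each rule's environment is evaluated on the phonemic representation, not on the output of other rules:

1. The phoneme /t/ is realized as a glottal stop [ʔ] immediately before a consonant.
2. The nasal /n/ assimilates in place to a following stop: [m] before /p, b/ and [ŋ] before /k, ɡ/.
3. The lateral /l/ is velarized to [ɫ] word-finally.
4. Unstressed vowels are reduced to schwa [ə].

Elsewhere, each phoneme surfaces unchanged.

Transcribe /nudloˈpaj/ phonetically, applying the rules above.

[nədləˈpaj]

/n/ (word-initial): rule 2 targets it, but not before a labial or velar stop → unchanged [n].
/u/ meets the environment for rule 4 (in an unstressed syllable) → [ə].
/l/ (between /d/ and /o/) fails the environment for rule 3, so it stays [l].
/o/ — between /l/ and /p/, in an unstressed syllable — surfaces as [ə] (rule 4).
/a/ — between /p/ and /j/; rule 4 does not apply here → [a].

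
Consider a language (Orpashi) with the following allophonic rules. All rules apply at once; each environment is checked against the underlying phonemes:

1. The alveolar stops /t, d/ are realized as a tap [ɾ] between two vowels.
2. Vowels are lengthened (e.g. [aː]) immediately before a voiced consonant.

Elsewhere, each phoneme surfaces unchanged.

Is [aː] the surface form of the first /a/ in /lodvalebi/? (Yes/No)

Yes

/a/ (between /v/ and /l/) occurs before a voiced consonant → [aː] by rule 2.
The actual realization is [aː], which matches [aː].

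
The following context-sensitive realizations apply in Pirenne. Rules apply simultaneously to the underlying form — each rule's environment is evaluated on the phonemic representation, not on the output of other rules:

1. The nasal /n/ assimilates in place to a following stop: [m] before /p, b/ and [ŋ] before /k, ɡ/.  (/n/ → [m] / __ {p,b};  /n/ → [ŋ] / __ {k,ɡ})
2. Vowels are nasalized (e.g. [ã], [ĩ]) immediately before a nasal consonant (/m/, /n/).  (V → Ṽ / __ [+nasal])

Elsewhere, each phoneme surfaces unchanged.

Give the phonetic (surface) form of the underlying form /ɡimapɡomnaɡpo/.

/ɡ/ (word-initial): no rule targets it → [ɡ].
/i/ (between /ɡ/ and /m/) occurs before a nasal consonant → [ĩ] by rule 2.
/m/ (between /i/ and /a/): no rule targets it → [m].
/a/ (between /m/ and /p/) is in the target of rule 2 but the environment (before a nasal consonant) is not met → [a].
/p/ (between /a/ and /ɡ/): no rule targets it → [p].
/ɡ/ (between /p/ and /o/): no rule targets it → [ɡ].
/o/ meets the environment for rule 2 (before a nasal consonant) → [õ].
/m/ (between /o/ and /n/) is unaffected → [m].
/n/ (between /m/ and /a/) is in the target of rule 1 but the environment (before a labial or velar stop) is not met → [n].
/a/ (between /n/ and /ɡ/) fails the environment for rule 2, so it stays [a].
/ɡ/ (between /a/ and /p/) is unaffected → [ɡ].
/p/ (between /ɡ/ and /o/): no rule targets it → [p].
/o/ — word-final; rule 2 does not apply here → [o].

[ɡĩmapɡõmnaɡpo]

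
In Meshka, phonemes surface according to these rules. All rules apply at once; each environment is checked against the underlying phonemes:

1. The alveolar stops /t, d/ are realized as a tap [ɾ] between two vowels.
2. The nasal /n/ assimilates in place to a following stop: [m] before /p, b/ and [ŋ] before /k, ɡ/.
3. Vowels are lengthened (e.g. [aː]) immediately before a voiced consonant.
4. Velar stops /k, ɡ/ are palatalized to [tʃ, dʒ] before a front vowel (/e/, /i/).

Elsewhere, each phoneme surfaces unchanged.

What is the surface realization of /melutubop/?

[meːluɾuːbop]

/e/ meets the environment for rule 3 (before a voiced consonant) → [eː].
/u/ (between /l/ and /t/) is in the target of rule 3 but the environment (before a voiced consonant) is not met → [u].
/t/ meets the environment for rule 1 (between two vowels) → [ɾ].
/u/ (between /t/ and /b/) occurs before a voiced consonant → [uː] by rule 3.
/o/ (between /b/ and /p/): rule 3 targets it, but not before a voiced consonant → unchanged [o].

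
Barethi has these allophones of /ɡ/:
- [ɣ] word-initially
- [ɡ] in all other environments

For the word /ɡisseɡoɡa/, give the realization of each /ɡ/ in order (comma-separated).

[ɣ], [ɡ], [ɡ]

Occurrence 1 (position 1): word-initially → [ɣ].
Occurrence 2 (position 6): no conditioning environment matches → elsewhere allophone [ɡ].
Occurrence 3 (position 8): no conditioning environment matches → elsewhere allophone [ɡ].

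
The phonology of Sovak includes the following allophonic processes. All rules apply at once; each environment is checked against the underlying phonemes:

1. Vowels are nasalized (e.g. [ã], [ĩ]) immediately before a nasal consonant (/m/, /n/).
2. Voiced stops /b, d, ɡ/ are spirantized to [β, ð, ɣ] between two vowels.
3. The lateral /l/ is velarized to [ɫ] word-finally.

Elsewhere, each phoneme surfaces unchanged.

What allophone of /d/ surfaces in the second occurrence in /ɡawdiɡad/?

[d]

/d/ (word-final): rule 2 targets it, but not between two vowels → unchanged [d].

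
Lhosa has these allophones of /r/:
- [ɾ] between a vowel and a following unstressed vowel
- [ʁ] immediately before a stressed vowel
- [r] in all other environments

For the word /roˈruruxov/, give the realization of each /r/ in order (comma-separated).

[r], [ʁ], [ɾ]

Occurrence 1 (position 1): no conditioning environment matches → elsewhere allophone [r].
Occurrence 2 (position 3): immediately before a stressed vowel → [ʁ].
Occurrence 3 (position 5): between a vowel and a following unstressed vowel → [ɾ].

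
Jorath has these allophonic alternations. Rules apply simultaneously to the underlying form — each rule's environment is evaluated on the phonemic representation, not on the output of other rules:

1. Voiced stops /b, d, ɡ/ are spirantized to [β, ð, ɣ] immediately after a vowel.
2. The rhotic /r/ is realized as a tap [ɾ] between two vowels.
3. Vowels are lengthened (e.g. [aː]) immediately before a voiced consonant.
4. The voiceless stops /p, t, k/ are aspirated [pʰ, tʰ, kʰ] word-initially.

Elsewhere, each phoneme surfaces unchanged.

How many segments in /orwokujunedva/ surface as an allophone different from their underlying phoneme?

5

Segments that undergo a rule: /o/ → [oː] (rule 3); /u/ → [uː] (rule 3); /u/ → [uː] (rule 3); /e/ → [eː] (rule 3); /d/ → [ð] (rule 1).
All other segments surface unchanged.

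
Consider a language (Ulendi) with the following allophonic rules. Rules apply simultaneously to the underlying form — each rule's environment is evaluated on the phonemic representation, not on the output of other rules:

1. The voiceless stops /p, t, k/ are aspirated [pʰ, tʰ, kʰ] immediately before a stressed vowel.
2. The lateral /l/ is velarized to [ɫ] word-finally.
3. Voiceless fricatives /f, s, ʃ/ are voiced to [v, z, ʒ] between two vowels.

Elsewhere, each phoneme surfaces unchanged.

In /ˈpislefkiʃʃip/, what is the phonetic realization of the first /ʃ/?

/ʃ/ (between /i/ and /ʃ/): rule 3 targets it, but not between two vowels → unchanged [ʃ].

[ʃ]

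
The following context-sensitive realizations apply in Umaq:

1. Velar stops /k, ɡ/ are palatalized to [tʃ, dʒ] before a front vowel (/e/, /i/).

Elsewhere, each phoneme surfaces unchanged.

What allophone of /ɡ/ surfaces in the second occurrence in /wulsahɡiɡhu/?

[ɡ]

/ɡ/ (between /i/ and /h/): rule 1 targets it, but not before a front vowel → unchanged [ɡ].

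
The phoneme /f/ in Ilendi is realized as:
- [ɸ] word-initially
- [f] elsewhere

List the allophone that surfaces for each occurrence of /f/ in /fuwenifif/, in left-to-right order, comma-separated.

Occurrence 1 (position 1): word-initially → [ɸ].
Occurrence 2 (position 7): no conditioning environment matches → elsewhere allophone [f].
Occurrence 3 (position 9): no conditioning environment matches → elsewhere allophone [f].

[ɸ], [f], [f]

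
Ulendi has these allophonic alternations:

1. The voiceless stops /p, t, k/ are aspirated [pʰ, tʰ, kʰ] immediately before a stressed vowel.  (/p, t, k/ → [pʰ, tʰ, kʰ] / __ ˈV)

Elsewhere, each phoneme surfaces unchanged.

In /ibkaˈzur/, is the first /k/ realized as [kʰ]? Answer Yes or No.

No

/k/ (between /b/ and /a/) fails the environment for rule 1, so it stays [k].
The actual realization is [k], not [kʰ].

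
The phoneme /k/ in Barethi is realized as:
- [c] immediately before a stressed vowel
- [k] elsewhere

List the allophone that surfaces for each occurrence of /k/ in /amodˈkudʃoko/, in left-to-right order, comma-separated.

Occurrence 1 (position 5): immediately before a stressed vowel → [c].
Occurrence 2 (position 10): no conditioning environment matches → elsewhere allophone [k].

[c], [k]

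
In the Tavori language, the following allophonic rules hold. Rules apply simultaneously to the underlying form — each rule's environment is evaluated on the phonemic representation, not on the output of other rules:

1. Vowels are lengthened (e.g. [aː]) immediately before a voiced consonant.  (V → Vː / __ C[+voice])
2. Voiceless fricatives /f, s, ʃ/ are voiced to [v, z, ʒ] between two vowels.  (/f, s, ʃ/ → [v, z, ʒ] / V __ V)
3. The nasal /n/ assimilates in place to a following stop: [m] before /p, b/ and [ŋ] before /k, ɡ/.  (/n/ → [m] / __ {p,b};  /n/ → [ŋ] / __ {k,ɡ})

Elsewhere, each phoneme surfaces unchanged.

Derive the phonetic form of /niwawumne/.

[niːwaːwuːmne]

/n/ (word-initial) is in the target of rule 3 but the environment (before a labial or velar stop) is not met → [n].
/i/ meets the environment for rule 1 (before a voiced consonant) → [iː].
/w/ — not in any rule's target class → [w].
Rule 1 applies to /a/ (between /w/ and /w/: before a voiced consonant) → [aː].
/w/ (between /a/ and /u/) is unaffected → [w].
Rule 1 applies to /u/ (between /w/ and /m/: before a voiced consonant) → [uː].
/m/ — not in any rule's target class → [m].
/n/ (between /m/ and /e/) fails the environment for rule 3, so it stays [n].
/e/ (word-final) is in the target of rule 1 but the environment (before a voiced consonant) is not met → [e].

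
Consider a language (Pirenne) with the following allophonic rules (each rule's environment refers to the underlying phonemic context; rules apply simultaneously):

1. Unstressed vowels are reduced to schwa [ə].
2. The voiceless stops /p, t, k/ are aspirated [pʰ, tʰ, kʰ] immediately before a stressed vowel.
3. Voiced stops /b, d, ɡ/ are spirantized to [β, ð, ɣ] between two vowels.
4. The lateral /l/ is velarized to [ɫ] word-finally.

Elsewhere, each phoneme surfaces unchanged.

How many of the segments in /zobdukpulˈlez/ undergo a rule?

3

Segments that undergo a rule: /o/ → [ə] (rule 1); /u/ → [ə] (rule 1); /u/ → [ə] (rule 1).
All other segments surface unchanged.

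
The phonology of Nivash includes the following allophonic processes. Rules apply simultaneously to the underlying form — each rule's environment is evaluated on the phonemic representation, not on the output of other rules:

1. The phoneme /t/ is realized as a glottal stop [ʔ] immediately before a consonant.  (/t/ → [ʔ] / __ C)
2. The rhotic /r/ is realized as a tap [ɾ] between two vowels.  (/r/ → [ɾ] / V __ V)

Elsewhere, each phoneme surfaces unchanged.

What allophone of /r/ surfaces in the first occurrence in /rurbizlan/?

/r/ (word-initial): rule 2 targets it, but not between two vowels → unchanged [r].

[r]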